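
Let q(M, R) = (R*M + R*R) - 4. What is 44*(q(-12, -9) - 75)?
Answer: 4840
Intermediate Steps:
q(M, R) = -4 + R**2 + M*R (q(M, R) = (M*R + R**2) - 4 = (R**2 + M*R) - 4 = -4 + R**2 + M*R)
44*(q(-12, -9) - 75) = 44*((-4 + (-9)**2 - 12*(-9)) - 75) = 44*((-4 + 81 + 108) - 75) = 44*(185 - 75) = 44*110 = 4840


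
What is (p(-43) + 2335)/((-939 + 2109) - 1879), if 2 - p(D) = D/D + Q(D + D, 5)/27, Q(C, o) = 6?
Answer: -21022/6381 ≈ -3.2945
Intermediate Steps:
p(D) = 7/9 (p(D) = 2 - (D/D + 6/27) = 2 - (1 + 6*(1/27)) = 2 - (1 + 2/9) = 2 - 1*11/9 = 2 - 11/9 = 7/9)
(p(-43) + 2335)/((-939 + 2109) - 1879) = (7/9 + 2335)/((-939 + 2109) - 1879) = 21022/(9*(1170 - 1879)) = (21022/9)/(-709) = (21022/9)*(-1/709) = -21022/6381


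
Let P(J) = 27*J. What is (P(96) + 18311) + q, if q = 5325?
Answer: 26228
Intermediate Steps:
(P(96) + 18311) + q = (27*96 + 18311) + 5325 = (2592 + 18311) + 5325 = 20903 + 5325 = 26228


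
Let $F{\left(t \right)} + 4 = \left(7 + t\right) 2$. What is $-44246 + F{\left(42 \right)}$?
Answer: $-44152$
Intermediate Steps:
$F{\left(t \right)} = 10 + 2 t$ ($F{\left(t \right)} = -4 + \left(7 + t\right) 2 = -4 + \left(14 + 2 t\right) = 10 + 2 t$)
$-44246 + F{\left(42 \right)} = -44246 + \left(10 + 2 \cdot 42\right) = -44246 + \left(10 + 84\right) = -44246 + 94 = -44152$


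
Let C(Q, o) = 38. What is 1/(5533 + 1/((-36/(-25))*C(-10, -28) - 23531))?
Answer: 586907/3247356406 ≈ 0.00018073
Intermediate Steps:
1/(5533 + 1/((-36/(-25))*C(-10, -28) - 23531)) = 1/(5533 + 1/(-36/(-25)*38 - 23531)) = 1/(5533 + 1/(-36*(-1/25)*38 - 23531)) = 1/(5533 + 1/((36/25)*38 - 23531)) = 1/(5533 + 1/(1368/25 - 23531)) = 1/(5533 + 1/(-586907/25)) = 1/(5533 - 25/586907) = 1/(3247356406/586907) = 586907/3247356406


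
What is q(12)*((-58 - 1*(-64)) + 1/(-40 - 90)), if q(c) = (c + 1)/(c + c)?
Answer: 779/240 ≈ 3.2458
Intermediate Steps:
q(c) = (1 + c)/(2*c) (q(c) = (1 + c)/((2*c)) = (1 + c)*(1/(2*c)) = (1 + c)/(2*c))
q(12)*((-58 - 1*(-64)) + 1/(-40 - 90)) = ((1/2)*(1 + 12)/12)*((-58 - 1*(-64)) + 1/(-40 - 90)) = ((1/2)*(1/12)*13)*((-58 + 64) + 1/(-130)) = 13*(6 - 1/130)/24 = (13/24)*(779/130) = 779/240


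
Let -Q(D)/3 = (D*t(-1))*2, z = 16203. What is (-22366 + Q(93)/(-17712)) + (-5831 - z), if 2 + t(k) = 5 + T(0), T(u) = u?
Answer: -14563169/328 ≈ -44400.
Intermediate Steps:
t(k) = 3 (t(k) = -2 + (5 + 0) = -2 + 5 = 3)
Q(D) = -18*D (Q(D) = -3*D*3*2 = -3*3*D*2 = -18*D)
(-22366 + Q(93)/(-17712)) + (-5831 - z) = (-22366 - 18*93/(-17712)) + (-5831 - 1*16203) = (-22366 - 1674*(-1/17712)) + (-5831 - 16203) = (-22366 + 31/328) - 22034 = -7336017/328 - 22034 = -14563169/328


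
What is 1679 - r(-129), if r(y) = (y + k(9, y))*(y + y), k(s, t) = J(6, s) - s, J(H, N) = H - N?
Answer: -34699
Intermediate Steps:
k(s, t) = 6 - 2*s (k(s, t) = (6 - s) - s = 6 - 2*s)
r(y) = 2*y*(-12 + y) (r(y) = (y + (6 - 2*9))*(y + y) = (y + (6 - 18))*(2*y) = (y - 12)*(2*y) = (-12 + y)*(2*y) = 2*y*(-12 + y))
1679 - r(-129) = 1679 - 2*(-129)*(-12 - 129) = 1679 - 2*(-129)*(-141) = 1679 - 1*36378 = 1679 - 36378 = -34699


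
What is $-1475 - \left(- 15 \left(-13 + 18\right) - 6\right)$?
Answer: $-1394$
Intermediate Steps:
$-1475 - \left(- 15 \left(-13 + 18\right) - 6\right) = -1475 - \left(\left(-15\right) 5 - 6\right) = -1475 - \left(-75 - 6\right) = -1475 - -81 = -1475 + 81 = -1394$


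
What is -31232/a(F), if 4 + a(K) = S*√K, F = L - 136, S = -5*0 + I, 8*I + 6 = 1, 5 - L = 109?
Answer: 499712/439 - 312320*I*√15/439 ≈ 1138.3 - 2755.4*I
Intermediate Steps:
L = -104 (L = 5 - 1*109 = 5 - 109 = -104)
I = -5/8 (I = -¾ + (⅛)*1 = -¾ + ⅛ = -5/8 ≈ -0.62500)
S = -5/8 (S = -5*0 - 5/8 = 0 - 5/8 = -5/8 ≈ -0.62500)
F = -240 (F = -104 - 136 = -240)
a(K) = -4 - 5*√K/8
-31232/a(F) = -31232/(-4 - 5*I*√15/2)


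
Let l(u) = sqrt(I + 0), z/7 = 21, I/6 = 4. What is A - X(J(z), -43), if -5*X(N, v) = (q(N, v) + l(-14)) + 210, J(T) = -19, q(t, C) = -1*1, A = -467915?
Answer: -2339366/5 + 2*sqrt(6)/5 ≈ -4.6787e+5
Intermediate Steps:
I = 24 (I = 6*4 = 24)
z = 147 (z = 7*21 = 147)
l(u) = 2*sqrt(6) (l(u) = sqrt(24 + 0) = sqrt(24) = 2*sqrt(6))
q(t, C) = -1
X(N, v) = -209/5 - 2*sqrt(6)/5 (X(N, v) = -((-1 + 2*sqrt(6)) + 210)/5 = -(209 + 2*sqrt(6))/5 = -209/5 - 2*sqrt(6)/5)
A - X(J(z), -43) = -467915 - (-209/5 - 2*sqrt(6)/5) = -467915 + (209/5 + 2*sqrt(6)/5) = -2339366/5 + 2*sqrt(6)/5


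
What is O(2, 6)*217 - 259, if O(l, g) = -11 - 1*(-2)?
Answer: -2212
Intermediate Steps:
O(l, g) = -9 (O(l, g) = -11 + 2 = -9)
O(2, 6)*217 - 259 = -9*217 - 259 = -1953 - 259 = -2212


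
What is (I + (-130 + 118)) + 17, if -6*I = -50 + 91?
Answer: -11/6 ≈ -1.8333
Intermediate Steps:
I = -41/6 (I = -(-50 + 91)/6 = -1/6*41 = -41/6 ≈ -6.8333)
(I + (-130 + 118)) + 17 = (-41/6 + (-130 + 118)) + 17 = (-41/6 - 12) + 17 = -113/6 + 17 = -11/6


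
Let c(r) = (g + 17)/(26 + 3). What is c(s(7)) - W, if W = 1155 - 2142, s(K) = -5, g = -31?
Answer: 28609/29 ≈ 986.52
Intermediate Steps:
c(r) = -14/29 (c(r) = (-31 + 17)/(26 + 3) = -14/29)
W = -987
c(s(7)) - W = -14/29 - 1*(-987) = -14/29 + 987 = 28609/29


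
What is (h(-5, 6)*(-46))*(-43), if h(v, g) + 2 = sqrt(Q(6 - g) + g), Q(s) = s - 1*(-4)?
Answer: -3956 + 1978*sqrt(10) ≈ 2299.0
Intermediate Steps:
Q(s) = 4 + s (Q(s) = s + 4 = 4 + s)
h(v, g) = -2 + sqrt(10) (h(v, g) = -2 + sqrt((4 + (6 - g)) + g) = -2 + sqrt((10 - g) + g) = -2 + sqrt(10))
(h(-5, 6)*(-46))*(-43) = ((-2 + sqrt(10))*(-46))*(-43) = (92 - 46*sqrt(10))*(-43) = -3956 + 1978*sqrt(10)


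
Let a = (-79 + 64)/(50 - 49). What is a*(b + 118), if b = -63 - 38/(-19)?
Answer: -855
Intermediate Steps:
b = -61 (b = -63 - 38*(-1/19) = -63 + 2 = -61)
a = -15 (a = -15/1 = -15*1 = -15)
a*(b + 118) = -15*(-61 + 118) = -15*57 = -855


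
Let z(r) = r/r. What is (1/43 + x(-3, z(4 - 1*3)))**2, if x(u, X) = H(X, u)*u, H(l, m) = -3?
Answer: 150544/1849 ≈ 81.419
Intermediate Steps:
z(r) = 1
x(u, X) = -3*u
(1/43 + x(-3, z(4 - 1*3)))**2 = (1/43 - 3*(-3))**2 = (1/43 + 9)**2 = (388/43)**2 = 150544/1849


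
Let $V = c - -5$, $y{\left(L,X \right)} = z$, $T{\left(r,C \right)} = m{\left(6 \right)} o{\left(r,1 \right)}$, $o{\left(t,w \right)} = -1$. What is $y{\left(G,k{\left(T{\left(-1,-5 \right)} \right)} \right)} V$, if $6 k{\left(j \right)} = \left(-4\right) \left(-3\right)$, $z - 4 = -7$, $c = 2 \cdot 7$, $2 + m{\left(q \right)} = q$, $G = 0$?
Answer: $-57$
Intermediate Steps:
$m{\left(q \right)} = -2 + q$
$c = 14$
$T{\left(r,C \right)} = -4$ ($T{\left(r,C \right)} = \left(-2 + 6\right) \left(-1\right) = 4 \left(-1\right) = -4$)
$z = -3$ ($z = 4 - 7 = -3$)
$k{\left(j \right)} = 2$ ($k{\left(j \right)} = \frac{\left(-4\right) \left(-3\right)}{6} = \frac{1}{6} \cdot 12 = 2$)
$y{\left(L,X \right)} = -3$
$V = 19$ ($V = 14 - -5 = 14 + 5 = 19$)
$y{\left(G,k{\left(T{\left(-1,-5 \right)} \right)} \right)} V = \left(-3\right) 19 = -57$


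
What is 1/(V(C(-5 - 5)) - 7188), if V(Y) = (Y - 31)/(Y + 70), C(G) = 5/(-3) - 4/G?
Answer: -1031/7411312 ≈ -0.00013911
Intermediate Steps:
C(G) = -5/3 - 4/G (C(G) = 5*(-1/3) - 4/G = -5/3 - 4/G)
V(Y) = (-31 + Y)/(70 + Y)
1/(V(C(-5 - 5)) - 7188) = 1/((-31 + (-5/3 - 4/(-5 - 5)))/(70 + (-5/3 - 4/(-5 - 5))) - 7188) = 1/((-31 + (-5/3 - 4/(-10)))/(70 + (-5/3 - 4/(-10))) - 7188) = 1/((-31 + (-5/3 - 4*(-1/10)))/(70 + (-5/3 - 4*(-1/10))) - 7188) = 1/((-31 + (-5/3 + 2/5))/(70 + (-5/3 + 2/5)) - 7188) = 1/((-31 - 19/15)/(70 - 19/15) - 7188) = 1/(-484/15/(1031/15) - 7188) = 1/((15/1031)*(-484/15) - 7188) = 1/(-484/1031 - 7188) = 1/(-7411312/1031) = -1031/7411312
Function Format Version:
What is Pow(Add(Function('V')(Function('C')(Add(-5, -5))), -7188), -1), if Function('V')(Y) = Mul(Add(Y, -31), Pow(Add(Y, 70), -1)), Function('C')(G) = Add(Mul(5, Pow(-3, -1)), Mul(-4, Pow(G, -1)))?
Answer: Rational(-1031, 7411312) ≈ -0.00013911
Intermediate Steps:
Function('C')(G) = Add(Rational(-5, 3), Mul(-4, Pow(G, -1))) (Function('C')(G) = Add(Mul(5, Rational(-1, 3)), Mul(-4, Pow(G, -1))) = Add(Rational(-5, 3), Mul(-4, Pow(G, -1))))
Function('V')(Y) = Mul(Pow(Add(70, Y), -1), Add(-31, Y)) (Function('V')(Y) = Mul(Add(-31, Y), Pow(Add(70, Y), -1)) = Mul(Pow(Add(70, Y), -1), Add(-31, Y)))
Pow(Add(Function('V')(Function('C')(Add(-5, -5))), -7188), -1) = Pow(Add(Mul(Pow(Add(70, Add(Rational(-5, 3), Mul(-4, Pow(Add(-5, -5), -1)))), -1), Add(-31, Add(Rational(-5, 3), Mul(-4, Pow(Add(-5, -5), -1))))), -7188), -1) = Pow(Add(Mul(Pow(Add(70, Add(Rational(-5, 3), Mul(-4, Pow(-10, -1)))), -1), Add(-31, Add(Rational(-5, 3), Mul(-4, Pow(-10, -1))))), -7188), -1) = Pow(Add(Mul(Pow(Add(70, Add(Rational(-5, 3), Mul(-4, Rational(-1, 10)))), -1), Add(-31, Add(Rational(-5, 3), Mul(-4, Rational(-1, 10))))), -7188), -1) = Pow(Add(Mul(Pow(Add(70, Add(Rational(-5, 3), Rational(2, 5))), -1), Add(-31, Add(Rational(-5, 3), Rational(2, 5)))), -7188), -1) = Pow(Add(Mul(Pow(Add(70, Rational(-19, 15)), -1), Add(-31, Rational(-19, 15))), -7188), -1) = Pow(Add(Mul(Pow(Rational(1031, 15), -1), Rational(-484, 15)), -7188), -1) = Pow(Add(Mul(Rational(15, 1031), Rational(-484, 15)), -7188), -1) = Pow(Add(Rational(-484, 1031), -7188), -1) = Pow(Rational(-7411312, 1031), -1) = Rational(-1031, 7411312)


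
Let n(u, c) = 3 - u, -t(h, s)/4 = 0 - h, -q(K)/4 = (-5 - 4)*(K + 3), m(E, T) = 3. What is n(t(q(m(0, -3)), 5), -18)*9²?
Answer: -69741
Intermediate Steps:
q(K) = 108 + 36*K (q(K) = -4*(-5 - 4)*(K + 3) = -(-36)*(3 + K) = -4*(-27 - 9*K) = 108 + 36*K)
t(h, s) = 4*h (t(h, s) = -4*(0 - h) = -(-4)*h = 4*h)
n(t(q(m(0, -3)), 5), -18)*9² = (3 - 4*(108 + 36*3))*9² = (3 - 4*(108 + 108))*81 = (3 - 4*216)*81 = (3 - 1*864)*81 = (3 - 864)*81 = -861*81 = -69741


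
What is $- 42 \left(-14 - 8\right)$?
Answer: $924$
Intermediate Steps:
$- 42 \left(-14 - 8\right) = \left(-42\right) \left(-22\right) = 924$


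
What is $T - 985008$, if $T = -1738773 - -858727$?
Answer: $-1865054$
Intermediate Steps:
$T = -880046$ ($T = -1738773 + 858727 = -880046$)
$T - 985008 = -880046 - 985008 = -1865054$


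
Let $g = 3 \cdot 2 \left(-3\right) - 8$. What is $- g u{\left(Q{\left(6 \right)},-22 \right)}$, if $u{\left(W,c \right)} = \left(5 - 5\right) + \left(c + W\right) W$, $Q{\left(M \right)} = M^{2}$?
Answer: $13104$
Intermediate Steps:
$g = -26$ ($g = 6 \left(-3\right) - 8 = -18 - 8 = -26$)
$u{\left(W,c \right)} = W \left(W + c\right)$ ($u{\left(W,c \right)} = 0 + \left(W + c\right) W = 0 + W \left(W + c\right) = W \left(W + c\right)$)
$- g u{\left(Q{\left(6 \right)},-22 \right)} = - \left(-26\right) 6^{2} \left(6^{2} - 22\right) = - \left(-26\right) 36 \left(36 - 22\right) = - \left(-26\right) 36 \cdot 14 = - \left(-26\right) 504 = \left(-1\right) \left(-13104\right) = 13104$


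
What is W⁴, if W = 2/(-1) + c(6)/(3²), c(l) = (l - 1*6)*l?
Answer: 16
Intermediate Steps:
c(l) = l*(-6 + l) (c(l) = (l - 6)*l = (-6 + l)*l = l*(-6 + l))
W = -2 (W = 2/(-1) + (6*(-6 + 6))/(3²) = 2*(-1) + (6*0)/9 = -2 + 0*(⅑) = -2 + 0 = -2)
W⁴ = (-2)⁴ = 16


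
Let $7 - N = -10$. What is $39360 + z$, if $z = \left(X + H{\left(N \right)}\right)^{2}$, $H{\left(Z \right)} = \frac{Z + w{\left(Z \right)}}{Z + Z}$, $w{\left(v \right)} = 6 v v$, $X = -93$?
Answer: $\frac{164329}{4} \approx 41082.0$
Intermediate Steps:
$N = 17$ ($N = 7 - -10 = 7 + 10 = 17$)
$w{\left(v \right)} = 6 v^{2}$
$H{\left(Z \right)} = \frac{Z + 6 Z^{2}}{2 Z}$ ($H{\left(Z \right)} = \frac{Z + 6 Z^{2}}{Z + Z} = \frac{Z + 6 Z^{2}}{2 Z}$)
$z = \frac{6889}{4}$ ($z = \left(-93 + \left(\frac{1}{2} + 3 \cdot 17\right)\right)^{2} = \left(-93 + \left(\frac{1}{2} + 51\right)\right)^{2} = \left(-93 + \frac{103}{2}\right)^{2} = \left(- \frac{83}{2}\right)^{2} = \frac{6889}{4} \approx 1722.3$)
$39360 + z = 39360 + \frac{6889}{4} = \frac{164329}{4}$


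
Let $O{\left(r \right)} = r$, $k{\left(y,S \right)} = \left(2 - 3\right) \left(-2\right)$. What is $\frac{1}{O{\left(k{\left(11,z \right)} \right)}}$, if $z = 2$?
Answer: $\frac{1}{2} \approx 0.5$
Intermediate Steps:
$k{\left(y,S \right)} = 2$ ($k{\left(y,S \right)} = \left(-1\right) \left(-2\right) = 2$)
$\frac{1}{O{\left(k{\left(11,z \right)} \right)}} = \frac{1}{2}$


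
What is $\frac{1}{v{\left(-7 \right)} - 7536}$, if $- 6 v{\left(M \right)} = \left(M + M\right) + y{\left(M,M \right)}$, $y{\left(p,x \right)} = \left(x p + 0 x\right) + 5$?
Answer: $- \frac{3}{22628} \approx -0.00013258$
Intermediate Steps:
$y{\left(p,x \right)} = 5 + p x$ ($y{\left(p,x \right)} = \left(p x + 0\right) + 5 = p x + 5 = 5 + p x$)
$v{\left(M \right)} = - \frac{5}{6} - \frac{M}{3} - \frac{M^{2}}{6}$ ($v{\left(M \right)} = - \frac{\left(M + M\right) + \left(5 + M M\right)}{6} = - \frac{2 M + \left(5 + M^{2}\right)}{6} = - \frac{5 + M^{2} + 2 M}{6} = - \frac{5}{6} - \frac{M}{3} - \frac{M^{2}}{6}$)
$\frac{1}{v{\left(-7 \right)} - 7536} = \frac{1}{\left(- \frac{5}{6} - - \frac{7}{3} - \frac{\left(-7\right)^{2}}{6}\right) - 7536} = \frac{1}{\left(- \frac{5}{6} + \frac{7}{3} - \frac{49}{6}\right) - 7536} = \frac{1}{- \frac{20}{3} - 7536} = \frac{1}{- \frac{22628}{3}} = - \frac{3}{22628}$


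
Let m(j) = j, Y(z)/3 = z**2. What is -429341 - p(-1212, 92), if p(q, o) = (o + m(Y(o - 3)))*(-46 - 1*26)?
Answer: 1288219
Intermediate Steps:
Y(z) = 3*z**2
p(q, o) = -216*(-3 + o)**2 - 72*o (p(q, o) = (o + 3*(o - 3)**2)*(-46 - 1*26) = (o + 3*(-3 + o)**2)*(-46 - 26) = (o + 3*(-3 + o)**2)*(-72) = -216*(-3 + o)**2 - 72*o)
-429341 - p(-1212, 92) = -429341 - (-1944 - 216*92**2 + 1224*92) = -429341 - (-1944 - 216*8464 + 112608) = -429341 - (-1944 - 1828224 + 112608) = -429341 - 1*(-1717560) = -429341 + 1717560 = 1288219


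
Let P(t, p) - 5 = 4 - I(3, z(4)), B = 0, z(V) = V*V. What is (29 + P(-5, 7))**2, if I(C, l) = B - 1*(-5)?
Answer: 1089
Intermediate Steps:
z(V) = V**2
I(C, l) = 5 (I(C, l) = 0 - 1*(-5) = 0 + 5 = 5)
P(t, p) = 4 (P(t, p) = 5 + (4 - 1*5) = 5 + (4 - 5) = 5 - 1 = 4)
(29 + P(-5, 7))**2 = (29 + 4)**2 = 33**2 = 1089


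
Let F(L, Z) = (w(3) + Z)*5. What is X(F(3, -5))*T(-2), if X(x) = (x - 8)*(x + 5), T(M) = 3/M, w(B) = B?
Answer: -135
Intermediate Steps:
F(L, Z) = 15 + 5*Z (F(L, Z) = (3 + Z)*5 = 15 + 5*Z)
X(x) = (-8 + x)*(5 + x)
X(F(3, -5))*T(-2) = (-40 + (15 + 5*(-5))² - 3*(15 + 5*(-5)))*(3/(-2)) = (-40 + (15 - 25)² - 3*(15 - 25))*(3*(-½)) = (-40 + (-10)² - 3*(-10))*(-3/2) = (-40 + 100 + 30)*(-3/2) = 90*(-3/2) = -135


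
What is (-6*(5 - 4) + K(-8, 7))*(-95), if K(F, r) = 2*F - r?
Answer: 2755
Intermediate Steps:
K(F, r) = -r + 2*F
(-6*(5 - 4) + K(-8, 7))*(-95) = (-6*(5 - 4) + (-1*7 + 2*(-8)))*(-95) = (-6*1 + (-7 - 16))*(-95) = (-6 - 23)*(-95) = -29*(-95) = 2755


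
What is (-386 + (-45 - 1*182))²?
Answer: 375769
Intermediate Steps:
(-386 + (-45 - 1*182))² = (-386 + (-45 - 182))² = (-386 - 227)² = (-613)² = 375769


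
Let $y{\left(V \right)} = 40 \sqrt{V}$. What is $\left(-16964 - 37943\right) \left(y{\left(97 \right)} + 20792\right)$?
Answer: $-1141626344 - 2196280 \sqrt{97} \approx -1.1633 \cdot 10^{9}$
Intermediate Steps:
$\left(-16964 - 37943\right) \left(y{\left(97 \right)} + 20792\right) = \left(-16964 - 37943\right) \left(40 \sqrt{97} + 20792\right) = - 54907 \left(20792 + 40 \sqrt{97}\right) = -1141626344 - 2196280 \sqrt{97}$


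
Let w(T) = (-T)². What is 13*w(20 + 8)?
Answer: 10192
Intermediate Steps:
w(T) = T²
13*w(20 + 8) = 13*(20 + 8)² = 13*28² = 13*784 = 10192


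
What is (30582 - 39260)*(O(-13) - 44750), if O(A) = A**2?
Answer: 386873918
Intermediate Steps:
(30582 - 39260)*(O(-13) - 44750) = (30582 - 39260)*((-13)**2 - 44750) = -8678*(169 - 44750) = -8678*(-44581) = 386873918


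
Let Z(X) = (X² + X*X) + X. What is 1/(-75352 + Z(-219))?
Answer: 1/20351 ≈ 4.9138e-5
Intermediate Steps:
Z(X) = X + 2*X² (Z(X) = (X² + X²) + X = 2*X² + X = X + 2*X²)
1/(-75352 + Z(-219)) = 1/(-75352 - 219*(1 + 2*(-219))) = 1/(-75352 - 219*(1 - 438)) = 1/(-75352 - 219*(-437)) = 1/(-75352 + 95703) = 1/20351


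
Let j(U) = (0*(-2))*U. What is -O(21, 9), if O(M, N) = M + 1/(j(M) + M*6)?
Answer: -2647/126 ≈ -21.008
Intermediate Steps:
j(U) = 0 (j(U) = 0*U = 0)
O(M, N) = M + 1/(6*M) (O(M, N) = M + 1/(0 + M*6) = M + 1/(0 + 6*M) = M + 1/(6*M))
-O(21, 9) = -(21 + (⅙)/21) = -(21 + (⅙)*(1/21)) = -(21 + 1/126) = -1*2647/126 = -2647/126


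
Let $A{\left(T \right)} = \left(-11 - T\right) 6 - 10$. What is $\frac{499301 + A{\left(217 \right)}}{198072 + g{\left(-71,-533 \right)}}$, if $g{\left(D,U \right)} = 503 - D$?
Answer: $\frac{497923}{198646} \approx 2.5066$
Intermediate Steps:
$A{\left(T \right)} = -76 - 6 T$ ($A{\left(T \right)} = \left(-66 - 6 T\right) - 10 = -76 - 6 T$)
$\frac{499301 + A{\left(217 \right)}}{198072 + g{\left(-71,-533 \right)}} = \frac{499301 - 1378}{198072 + \left(503 - -71\right)} = \frac{499301 - 1378}{198072 + \left(503 + 71\right)} = \frac{499301 - 1378}{198072 + 574} = \frac{497923}{198646}$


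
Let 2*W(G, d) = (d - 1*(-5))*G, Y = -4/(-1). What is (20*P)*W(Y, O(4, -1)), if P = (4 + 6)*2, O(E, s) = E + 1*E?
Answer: 10400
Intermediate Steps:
O(E, s) = 2*E (O(E, s) = E + E = 2*E)
Y = 4 (Y = -4*(-1) = 4)
W(G, d) = G*(5 + d)/2 (W(G, d) = ((d - 1*(-5))*G)/2 = ((d + 5)*G)/2 = ((5 + d)*G)/2 = (G*(5 + d))/2 = G*(5 + d)/2)
P = 20 (P = 10*2 = 20)
(20*P)*W(Y, O(4, -1)) = (20*20)*((½)*4*(5 + 2*4)) = 400*((½)*4*(5 + 8)) = 400*((½)*4*13) = 400*26 = 10400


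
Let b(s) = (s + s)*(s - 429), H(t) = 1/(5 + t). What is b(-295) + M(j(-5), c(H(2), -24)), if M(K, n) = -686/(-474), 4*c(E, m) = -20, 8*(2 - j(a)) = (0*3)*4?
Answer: 101237263/237 ≈ 4.2716e+5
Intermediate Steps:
j(a) = 2 (j(a) = 2 - 0*3*4/8 = 2 - 0*4 = 2 - 1/8*0 = 2 + 0 = 2)
c(E, m) = -5 (c(E, m) = (1/4)*(-20) = -5)
M(K, n) = 343/237 (M(K, n) = -686*(-1/474) = 343/237)
b(s) = 2*s*(-429 + s) (b(s) = (2*s)*(-429 + s) = 2*s*(-429 + s))
b(-295) + M(j(-5), c(H(2), -24)) = 2*(-295)*(-429 - 295) + 343/237 = 2*(-295)*(-724) + 343/237 = 427160 + 343/237 = 101237263/237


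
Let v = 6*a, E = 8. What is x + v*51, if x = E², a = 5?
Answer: 1594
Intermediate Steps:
x = 64 (x = 8² = 64)
v = 30 (v = 6*5 = 30)
x + v*51 = 64 + 30*51 = 64 + 1530 = 1594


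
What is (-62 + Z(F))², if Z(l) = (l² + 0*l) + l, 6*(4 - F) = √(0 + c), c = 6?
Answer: 63487/36 + 251*√6/2 ≈ 2070.9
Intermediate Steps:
F = 4 - √6/6 (F = 4 - √(0 + 6)/6 = 4 - √6/6 ≈ 3.5918)
Z(l) = l + l² (Z(l) = (l² + 0) + l = l² + l = l + l²)
(-62 + Z(F))² = (-62 + (4 - √6/6)*(1 + (4 - √6/6)))² = (-62 + (4 - √6/6)*(5 - √6/6))²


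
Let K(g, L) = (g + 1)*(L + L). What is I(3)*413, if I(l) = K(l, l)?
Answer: 9912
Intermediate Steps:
K(g, L) = 2*L*(1 + g) (K(g, L) = (1 + g)*(2*L) = 2*L*(1 + g))
I(l) = 2*l*(1 + l)
I(3)*413 = (2*3*(1 + 3))*413 = (2*3*4)*413 = 24*413 = 9912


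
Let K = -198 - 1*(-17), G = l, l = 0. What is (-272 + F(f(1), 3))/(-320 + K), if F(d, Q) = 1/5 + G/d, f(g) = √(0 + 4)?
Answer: 453/835 ≈ 0.54251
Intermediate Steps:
G = 0
f(g) = 2 (f(g) = √4 = 2)
K = -181 (K = -198 + 17 = -181)
F(d, Q) = ⅕ (F(d, Q) = 1/5 + 0/d = 1*(⅕) + 0 = ⅕ + 0 = ⅕)
(-272 + F(f(1), 3))/(-320 + K) = (-272 + ⅕)/(-320 - 181) = -1359/5/(-501) = -1359/5*(-1/501) = 453/835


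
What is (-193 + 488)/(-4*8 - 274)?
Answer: -295/306 ≈ -0.96405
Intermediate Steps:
(-193 + 488)/(-4*8 - 274) = 295/(-32 - 274) = 295/(-306) = 295*(-1/306) = -295/306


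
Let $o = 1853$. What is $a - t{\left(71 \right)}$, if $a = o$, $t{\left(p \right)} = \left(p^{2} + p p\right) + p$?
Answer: $-8300$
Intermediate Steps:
$t{\left(p \right)} = p + 2 p^{2}$ ($t{\left(p \right)} = \left(p^{2} + p^{2}\right) + p = 2 p^{2} + p = p + 2 p^{2}$)
$a = 1853$
$a - t{\left(71 \right)} = 1853 - 71 \left(1 + 2 \cdot 71\right) = 1853 - 71 \left(1 + 142\right) = 1853 - 71 \cdot 143 = 1853 - 10153 = -8300$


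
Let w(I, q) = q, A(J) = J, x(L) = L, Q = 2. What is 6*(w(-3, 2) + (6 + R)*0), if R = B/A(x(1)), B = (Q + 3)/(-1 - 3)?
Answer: 12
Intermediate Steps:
B = -5/4 (B = (2 + 3)/(-1 - 3) = 5/(-4) = 5*(-1/4) = -5/4 ≈ -1.2500)
R = -5/4 (R = -5/4/1 = -5/4*1 = -5/4 ≈ -1.2500)
6*(w(-3, 2) + (6 + R)*0) = 6*(2 + (6 - 5/4)*0) = 6*(2 + (19/4)*0) = 6*(2 + 0) = 6*2 = 12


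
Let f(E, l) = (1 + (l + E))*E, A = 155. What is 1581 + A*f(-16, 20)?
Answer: -10819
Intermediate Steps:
f(E, l) = E*(1 + E + l) (f(E, l) = (1 + (E + l))*E = (1 + E + l)*E = E*(1 + E + l))
1581 + A*f(-16, 20) = 1581 + 155*(-16*(1 - 16 + 20)) = 1581 + 155*(-16*5) = 1581 + 155*(-80) = 1581 - 12400 = -10819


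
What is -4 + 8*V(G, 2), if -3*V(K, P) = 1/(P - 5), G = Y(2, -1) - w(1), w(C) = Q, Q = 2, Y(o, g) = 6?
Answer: -28/9 ≈ -3.1111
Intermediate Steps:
w(C) = 2
G = 4 (G = 6 - 1*2 = 6 - 2 = 4)
V(K, P) = -1/(3*(-5 + P)) (V(K, P) = -1/(3*(P - 5)) = -1/(3*(-5 + P)))
-4 + 8*V(G, 2) = -4 + 8*(-1/(-15 + 3*2)) = -4 + 8*(-1/(-15 + 6)) = -4 + 8*(-1/(-9)) = -4 + 8*(-1*(-⅑)) = -4 + 8*(⅑) = -4 + 8/9 = -28/9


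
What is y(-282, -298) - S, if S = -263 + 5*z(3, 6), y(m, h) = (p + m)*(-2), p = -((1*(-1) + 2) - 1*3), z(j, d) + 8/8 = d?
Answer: 798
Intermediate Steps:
z(j, d) = -1 + d
p = 2 (p = -((-1 + 2) - 3) = -(1 - 3) = -1*(-2) = 2)
y(m, h) = -4 - 2*m (y(m, h) = (2 + m)*(-2) = -4 - 2*m)
S = -238 (S = -263 + 5*(-1 + 6) = -263 + 5*5 = -263 + 25 = -238)
y(-282, -298) - S = (-4 - 2*(-282)) - 1*(-238) = (-4 + 564) + 238 = 560 + 238 = 798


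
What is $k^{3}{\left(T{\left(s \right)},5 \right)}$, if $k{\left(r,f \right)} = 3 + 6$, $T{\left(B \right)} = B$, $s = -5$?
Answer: $729$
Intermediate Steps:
$k{\left(r,f \right)} = 9$
$k^{3}{\left(T{\left(s \right)},5 \right)} = 9^{3} = 729$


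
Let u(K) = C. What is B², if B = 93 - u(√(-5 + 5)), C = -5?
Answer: 9604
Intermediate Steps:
u(K) = -5
B = 98 (B = 93 - 1*(-5) = 93 + 5 = 98)
B² = 98² = 9604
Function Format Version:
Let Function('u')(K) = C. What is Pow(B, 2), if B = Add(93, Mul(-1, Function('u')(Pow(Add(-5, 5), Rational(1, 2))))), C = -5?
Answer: 9604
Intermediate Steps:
Function('u')(K) = -5
B = 98 (B = Add(93, Mul(-1, -5)) = Add(93, 5) = 98)
Pow(B, 2) = Pow(98, 2) = 9604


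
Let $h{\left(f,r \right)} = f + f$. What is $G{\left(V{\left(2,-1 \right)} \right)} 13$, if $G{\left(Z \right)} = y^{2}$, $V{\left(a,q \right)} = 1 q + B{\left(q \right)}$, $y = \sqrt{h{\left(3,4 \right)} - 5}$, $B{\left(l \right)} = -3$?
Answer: $13$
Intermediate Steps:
$h{\left(f,r \right)} = 2 f$
$y = 1$ ($y = \sqrt{2 \cdot 3 - 5} = \sqrt{6 - 5} = \sqrt{1} = 1$)
$V{\left(a,q \right)} = -3 + q$ ($V{\left(a,q \right)} = 1 q - 3 = q - 3 = -3 + q$)
$G{\left(Z \right)} = 1$ ($G{\left(Z \right)} = 1^{2} = 1$)
$G{\left(V{\left(2,-1 \right)} \right)} 13 = 1 \cdot 13 = 13$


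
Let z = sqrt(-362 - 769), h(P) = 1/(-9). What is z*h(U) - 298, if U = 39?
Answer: -298 - I*sqrt(1131)/9 ≈ -298.0 - 3.7367*I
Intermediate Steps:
h(P) = -1/9
z = I*sqrt(1131) (z = sqrt(-1131) = I*sqrt(1131) ≈ 33.63*I)
z*h(U) - 298 = (I*sqrt(1131))*(-1/9) - 298 = -I*sqrt(1131)/9 - 298 = -298 - I*sqrt(1131)/9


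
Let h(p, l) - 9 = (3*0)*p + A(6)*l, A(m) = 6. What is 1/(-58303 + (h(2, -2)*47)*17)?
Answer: -1/60700 ≈ -1.6474e-5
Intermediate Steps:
h(p, l) = 9 + 6*l (h(p, l) = 9 + ((3*0)*p + 6*l) = 9 + (0*p + 6*l) = 9 + (0 + 6*l) = 9 + 6*l)
1/(-58303 + (h(2, -2)*47)*17) = 1/(-58303 + ((9 + 6*(-2))*47)*17) = 1/(-58303 + ((9 - 12)*47)*17) = 1/(-58303 - 3*47*17) = 1/(-58303 - 141*17) = 1/(-58303 - 2397) = 1/(-60700) = -1/60700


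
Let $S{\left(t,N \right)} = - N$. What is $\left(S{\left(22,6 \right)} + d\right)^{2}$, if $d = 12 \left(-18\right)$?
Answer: $49284$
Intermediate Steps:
$d = -216$
$\left(S{\left(22,6 \right)} + d\right)^{2} = \left(\left(-1\right) 6 - 216\right)^{2} = \left(-6 - 216\right)^{2} = \left(-222\right)^{2} = 49284$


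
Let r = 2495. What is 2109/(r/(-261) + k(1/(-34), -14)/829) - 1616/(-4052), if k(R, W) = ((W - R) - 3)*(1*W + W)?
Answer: -7844971282333/33483374801 ≈ -234.29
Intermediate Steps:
k(R, W) = 2*W*(-3 + W - R) (k(R, W) = (-3 + W - R)*(W + W) = (-3 + W - R)*(2*W) = 2*W*(-3 + W - R))
2109/(r/(-261) + k(1/(-34), -14)/829) - 1616/(-4052) = 2109/(2495/(-261) + (2*(-14)*(-3 - 14 - 1/(-34)))/829) - 1616/(-4052) = 2109/(2495*(-1/261) + (2*(-14)*(-3 - 14 - 1*(-1/34)))*(1/829)) - 1616*(-1/4052) = 2109/(-2495/261 + (2*(-14)*(-3 - 14 + 1/34))*(1/829)) + 404/1013 = 2109/(-2495/261 + (2*(-14)*(-577/34))*(1/829)) + 404/1013 = 2109/(-2495/261 + (8078/17)*(1/829)) + 404/1013 = 2109/(-2495/261 + 8078/14093) + 404/1013 = 2109/(-33053677/3678273) + 404/1013 = 2109*(-3678273/33053677) + 404/1013 = -7757477757/33053677 + 404/1013 = -7844971282333/33483374801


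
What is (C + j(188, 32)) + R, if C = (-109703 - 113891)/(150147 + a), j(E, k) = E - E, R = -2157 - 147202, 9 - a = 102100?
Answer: -3588909849/24028 ≈ -1.4936e+5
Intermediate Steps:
a = -102091 (a = 9 - 1*102100 = 9 - 102100 = -102091)
R = -149359
j(E, k) = 0
C = -111797/24028 (C = (-109703 - 113891)/(150147 - 102091) = -223594/48056 = -223594*1/48056 = -111797/24028 ≈ -4.6528)
(C + j(188, 32)) + R = (-111797/24028 + 0) - 149359 = -111797/24028 - 149359 = -3588909849/24028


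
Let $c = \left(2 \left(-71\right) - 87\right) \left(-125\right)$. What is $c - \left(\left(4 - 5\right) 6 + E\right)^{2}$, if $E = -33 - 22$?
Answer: $24904$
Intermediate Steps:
$E = -55$ ($E = -33 - 22 = -55$)
$c = 28625$ ($c = \left(-142 - 87\right) \left(-125\right) = \left(-229\right) \left(-125\right) = 28625$)
$c - \left(\left(4 - 5\right) 6 + E\right)^{2} = 28625 - \left(\left(4 - 5\right) 6 - 55\right)^{2} = 28625 - \left(\left(-1\right) 6 - 55\right)^{2} = 28625 - \left(-6 - 55\right)^{2} = 28625 - \left(-61\right)^{2} = 28625 - 3721 = 24904$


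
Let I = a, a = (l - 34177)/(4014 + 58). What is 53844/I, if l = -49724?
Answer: -73084256/27967 ≈ -2613.2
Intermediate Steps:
a = -83901/4072 (a = (-49724 - 34177)/(4014 + 58) = -83901/4072 ≈ -20.604)
I = -83901/4072 ≈ -20.604
53844/I = 53844/(-83901/4072) = 53844*(-4072/83901) = -73084256/27967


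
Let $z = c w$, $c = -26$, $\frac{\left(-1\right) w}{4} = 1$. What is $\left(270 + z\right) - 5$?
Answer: $369$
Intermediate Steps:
$w = -4$ ($w = \left(-4\right) 1 = -4$)
$z = 104$ ($z = \left(-26\right) \left(-4\right) = 104$)
$\left(270 + z\right) - 5 = \left(270 + 104\right) - 5 = 374 - 5 = 369$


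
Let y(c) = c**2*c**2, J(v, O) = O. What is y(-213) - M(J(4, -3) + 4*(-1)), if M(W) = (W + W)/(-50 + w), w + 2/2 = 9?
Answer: 6175038482/3 ≈ 2.0583e+9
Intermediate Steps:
w = 8 (w = -1 + 9 = 8)
M(W) = -W/21 (M(W) = (W + W)/(-50 + 8) = (2*W)/(-42) = (2*W)*(-1/42) = -W/21)
y(c) = c**4
y(-213) - M(J(4, -3) + 4*(-1)) = (-213)**4 - (-1)*(-3 + 4*(-1))/21 = 2058346161 - (-1)*(-3 - 4)/21 = 2058346161 - (-1)*(-7)/21 = 2058346161 - 1*1/3 = 2058346161 - 1/3 = 6175038482/3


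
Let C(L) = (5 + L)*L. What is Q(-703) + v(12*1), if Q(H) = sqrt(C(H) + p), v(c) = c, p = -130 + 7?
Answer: 12 + sqrt(490571) ≈ 712.41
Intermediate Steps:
p = -123
C(L) = L*(5 + L)
Q(H) = sqrt(-123 + H*(5 + H)) (Q(H) = sqrt(H*(5 + H) - 123) = sqrt(-123 + H*(5 + H)))
Q(-703) + v(12*1) = sqrt(-123 - 703*(5 - 703)) + 12*1 = sqrt(-123 - 703*(-698)) + 12 = sqrt(-123 + 490694) + 12 = sqrt(490571) + 12 = 12 + sqrt(490571)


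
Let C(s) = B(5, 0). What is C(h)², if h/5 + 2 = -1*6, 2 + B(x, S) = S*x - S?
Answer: 4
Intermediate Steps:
B(x, S) = -2 - S + S*x (B(x, S) = -2 + (S*x - S) = -2 + (-S + S*x) = -2 - S + S*x)
h = -40 (h = -10 + 5*(-1*6) = -10 + 5*(-6) = -10 - 30 = -40)
C(s) = -2 (C(s) = -2 - 1*0 + 0*5 = -2 + 0 + 0 = -2)
C(h)² = (-2)² = 4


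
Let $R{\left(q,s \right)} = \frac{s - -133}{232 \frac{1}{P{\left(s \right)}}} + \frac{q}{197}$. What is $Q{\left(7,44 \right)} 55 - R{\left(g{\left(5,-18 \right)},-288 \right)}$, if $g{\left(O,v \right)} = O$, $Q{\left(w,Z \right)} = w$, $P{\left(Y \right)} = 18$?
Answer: $\frac{9072255}{22852} \approx 397.0$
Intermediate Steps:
$R{\left(q,s \right)} = \frac{1197}{116} + \frac{q}{197} + \frac{9 s}{116}$ ($R{\left(q,s \right)} = \frac{s - -133}{232 \cdot \frac{1}{18}} + \frac{q}{197} = \frac{s + 133}{232 \cdot \frac{1}{18}} + q \frac{1}{197} = \frac{133 + s}{\frac{116}{9}} + \frac{q}{197} = \left(133 + s\right) \frac{9}{116} + \frac{q}{197} = \left(\frac{1197}{116} + \frac{9 s}{116}\right) + \frac{q}{197} = \frac{1197}{116} + \frac{q}{197} + \frac{9 s}{116}$)
$Q{\left(7,44 \right)} 55 - R{\left(g{\left(5,-18 \right)},-288 \right)} = 7 \cdot 55 - \left(\frac{1197}{116} + \frac{1}{197} \cdot 5 + \frac{9}{116} \left(-288\right)\right) = 385 - \left(\frac{1197}{116} + \frac{5}{197} - \frac{648}{29}\right) = 385 - - \frac{274235}{22852} = 385 + \frac{274235}{22852} = \frac{9072255}{22852}$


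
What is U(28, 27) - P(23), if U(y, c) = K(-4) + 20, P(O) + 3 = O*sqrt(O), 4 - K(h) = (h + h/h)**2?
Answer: 18 - 23*sqrt(23) ≈ -92.304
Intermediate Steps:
K(h) = 4 - (1 + h)**2 (K(h) = 4 - (h + h/h)**2 = 4 - (h + 1)**2 = 4 - (1 + h)**2)
P(O) = -3 + O**(3/2) (P(O) = -3 + O*sqrt(O) = -3 + O**(3/2))
U(y, c) = 15 (U(y, c) = (4 - (1 - 4)**2) + 20 = (4 - 1*(-3)**2) + 20 = (4 - 1*9) + 20 = (4 - 9) + 20 = -5 + 20 = 15)
U(28, 27) - P(23) = 15 - (-3 + 23**(3/2)) = 15 - (-3 + 23*sqrt(23)) = 15 + (3 - 23*sqrt(23)) = 18 - 23*sqrt(23)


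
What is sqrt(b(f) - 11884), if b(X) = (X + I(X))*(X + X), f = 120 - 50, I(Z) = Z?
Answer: 2*sqrt(1929) ≈ 87.841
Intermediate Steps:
f = 70
b(X) = 4*X**2 (b(X) = (X + X)*(X + X) = (2*X)*(2*X) = 4*X**2)
sqrt(b(f) - 11884) = sqrt(4*70**2 - 11884) = sqrt(4*4900 - 11884) = sqrt(19600 - 11884) = sqrt(7716) = 2*sqrt(1929)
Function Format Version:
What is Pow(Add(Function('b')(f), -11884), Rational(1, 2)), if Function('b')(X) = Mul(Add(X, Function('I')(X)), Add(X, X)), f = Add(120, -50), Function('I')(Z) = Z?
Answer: Mul(2, Pow(1929, Rational(1, 2))) ≈ 87.841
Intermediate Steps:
f = 70
Function('b')(X) = Mul(4, Pow(X, 2)) (Function('b')(X) = Mul(Add(X, X), Add(X, X)) = Mul(Mul(2, X), Mul(2, X)) = Mul(4, Pow(X, 2)))
Pow(Add(Function('b')(f), -11884), Rational(1, 2)) = Pow(Add(Mul(4, Pow(70, 2)), -11884), Rational(1, 2)) = Pow(Add(Mul(4, 4900), -11884), Rational(1, 2)) = Pow(Add(19600, -11884), Rational(1, 2)) = Pow(7716, Rational(1, 2)) = Mul(2, Pow(1929, Rational(1, 2)))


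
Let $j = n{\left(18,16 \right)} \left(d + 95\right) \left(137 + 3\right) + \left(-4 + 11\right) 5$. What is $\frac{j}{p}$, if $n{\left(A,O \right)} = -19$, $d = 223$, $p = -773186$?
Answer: $\frac{845845}{773186} \approx 1.094$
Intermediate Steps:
$j = -845845$ ($j = - 19 \left(223 + 95\right) \left(137 + 3\right) + \left(-4 + 11\right) 5 = - 19 \cdot 318 \cdot 140 + 7 \cdot 5 = \left(-19\right) 44520 + 35 = -845880 + 35 = -845845$)
$\frac{j}{p} = - \frac{845845}{-773186} = \left(-845845\right) \left(- \frac{1}{773186}\right) = \frac{845845}{773186}$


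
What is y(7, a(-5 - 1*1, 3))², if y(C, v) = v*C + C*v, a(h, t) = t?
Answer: 1764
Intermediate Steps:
y(C, v) = 2*C*v (y(C, v) = C*v + C*v = 2*C*v)
y(7, a(-5 - 1*1, 3))² = (2*7*3)² = 42² = 1764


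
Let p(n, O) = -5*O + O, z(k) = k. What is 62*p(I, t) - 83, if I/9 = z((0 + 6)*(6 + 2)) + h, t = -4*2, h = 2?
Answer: 1901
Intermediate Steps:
t = -8
I = 450 (I = 9*((0 + 6)*(6 + 2) + 2) = 9*(6*8 + 2) = 9*(48 + 2) = 9*50 = 450)
p(n, O) = -4*O
62*p(I, t) - 83 = 62*(-4*(-8)) - 83 = 62*32 - 83 = 1984 - 83 = 1901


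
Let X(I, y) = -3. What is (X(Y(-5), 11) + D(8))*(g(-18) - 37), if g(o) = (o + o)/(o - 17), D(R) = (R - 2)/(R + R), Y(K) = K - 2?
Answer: 3777/40 ≈ 94.425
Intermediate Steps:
Y(K) = -2 + K
D(R) = (-2 + R)/(2*R) (D(R) = (-2 + R)/((2*R)) = (-2 + R)*(1/(2*R)) = (-2 + R)/(2*R))
g(o) = 2*o/(-17 + o) (g(o) = (2*o)/(-17 + o) = 2*o/(-17 + o))
(X(Y(-5), 11) + D(8))*(g(-18) - 37) = (-3 + (½)*(-2 + 8)/8)*(2*(-18)/(-17 - 18) - 37) = (-3 + (½)*(⅛)*6)*(2*(-18)/(-35) - 37) = (-3 + 3/8)*(2*(-18)*(-1/35) - 37) = -21*(36/35 - 37)/8 = -21/8*(-1259/35) = 3777/40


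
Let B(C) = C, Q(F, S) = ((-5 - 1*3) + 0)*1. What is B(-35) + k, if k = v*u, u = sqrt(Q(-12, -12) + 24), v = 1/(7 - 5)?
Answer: -33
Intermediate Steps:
Q(F, S) = -8 (Q(F, S) = ((-5 - 3) + 0)*1 = (-8 + 0)*1 = -8*1 = -8)
v = 1/2 ≈ 0.50000
u = 4 (u = sqrt(-8 + 24) = sqrt(16) = 4)
k = 2 (k = (1/2)*4 = 2)
B(-35) + k = -35 + 2 = -33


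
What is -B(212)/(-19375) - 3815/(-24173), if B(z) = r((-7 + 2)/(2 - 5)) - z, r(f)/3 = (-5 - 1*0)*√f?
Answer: 68790949/468351875 - √15/3875 ≈ 0.14588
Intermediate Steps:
r(f) = -15*√f (r(f) = 3*((-5 - 1*0)*√f) = 3*((-5 + 0)*√f) = 3*(-5*√f) = -15*√f)
B(z) = -z - 5*√15 (B(z) = -15*√5*√(-1/(2 - 5)) - z = -15*√5*√(-1/(-3)) - z = -15*√15/3 - z = -5*√15 - z = -z - 5*√15)
-B(212)/(-19375) - 3815/(-24173) = -(-1*212 - 5*√15)/(-19375) - 3815/(-24173) = -(-212 - 5*√15)*(-1/19375) - 3815*(-1/24173) = (212 + 5*√15)*(-1/19375) + 3815/24173 = (-212/19375 - √15/3875) + 3815/24173 = 68790949/468351875 - √15/3875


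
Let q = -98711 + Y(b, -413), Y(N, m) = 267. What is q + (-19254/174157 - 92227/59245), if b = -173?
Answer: -1015755647821329/10317931465 ≈ -98446.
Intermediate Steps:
q = -98444 (q = -98711 + 267 = -98444)
q + (-19254/174157 - 92227/59245) = -98444 + (-19254/174157 - 92227/59245) = -98444 - 17202680869/10317931465 = -1015755647821329/10317931465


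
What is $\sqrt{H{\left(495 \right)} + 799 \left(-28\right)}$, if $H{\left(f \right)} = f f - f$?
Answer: $\sqrt{222158} \approx 471.34$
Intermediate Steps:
$H{\left(f \right)} = f^{2} - f$
$\sqrt{H{\left(495 \right)} + 799 \left(-28\right)} = \sqrt{495 \left(-1 + 495\right) + 799 \left(-28\right)} = \sqrt{495 \cdot 494 - 22372} = \sqrt{244530 - 22372} = \sqrt{222158}$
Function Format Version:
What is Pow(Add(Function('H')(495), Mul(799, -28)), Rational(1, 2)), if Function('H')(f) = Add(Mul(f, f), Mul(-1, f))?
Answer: Pow(222158, Rational(1, 2)) ≈ 471.34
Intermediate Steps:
Function('H')(f) = Add(Pow(f, 2), Mul(-1, f))
Pow(Add(Function('H')(495), Mul(799, -28)), Rational(1, 2)) = Pow(Add(Mul(495, Add(-1, 495)), Mul(799, -28)), Rational(1, 2)) = Pow(Add(Mul(495, 494), -22372), Rational(1, 2)) = Pow(Add(244530, -22372), Rational(1, 2)) = Pow(222158, Rational(1, 2))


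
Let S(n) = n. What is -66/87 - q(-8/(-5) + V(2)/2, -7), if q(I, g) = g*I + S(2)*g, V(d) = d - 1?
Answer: 8103/290 ≈ 27.941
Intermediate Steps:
V(d) = -1 + d
q(I, g) = 2*g + I*g (q(I, g) = g*I + 2*g = I*g + 2*g = 2*g + I*g)
-66/87 - q(-8/(-5) + V(2)/2, -7) = -66/87 - (-7)*(2 + (-8/(-5) + (-1 + 2)/2)) = -66*1/87 - (-7)*(2 + (-8*(-⅕) + 1*(½))) = -22/29 - (-7)*(2 + (8/5 + ½)) = -22/29 - (-7)*(2 + 21/10) = -22/29 - (-7)*41/10 = -22/29 - 1*(-287/10) = -22/29 + 287/10 = 8103/290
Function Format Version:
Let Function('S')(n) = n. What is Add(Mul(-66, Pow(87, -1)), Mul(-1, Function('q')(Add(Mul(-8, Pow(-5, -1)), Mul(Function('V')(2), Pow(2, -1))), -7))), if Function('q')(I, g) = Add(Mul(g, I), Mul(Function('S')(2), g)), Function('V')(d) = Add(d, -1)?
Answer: Rational(8103, 290) ≈ 27.941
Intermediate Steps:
Function('V')(d) = Add(-1, d)
Function('q')(I, g) = Add(Mul(2, g), Mul(I, g)) (Function('q')(I, g) = Add(Mul(g, I), Mul(2, g)) = Add(Mul(I, g), Mul(2, g)) = Add(Mul(2, g), Mul(I, g)))
Add(Mul(-66, Pow(87, -1)), Mul(-1, Function('q')(Add(Mul(-8, Pow(-5, -1)), Mul(Function('V')(2), Pow(2, -1))), -7))) = Add(Mul(-66, Pow(87, -1)), Mul(-1, Mul(-7, Add(2, Add(Mul(-8, Pow(-5, -1)), Mul(Add(-1, 2), Pow(2, -1))))))) = Add(Mul(-66, Rational(1, 87)), Mul(-1, Mul(-7, Add(2, Add(Mul(-8, Rational(-1, 5)), Mul(1, Rational(1, 2))))))) = Add(Rational(-22, 29), Mul(-1, Mul(-7, Add(2, Add(Rational(8, 5), Rational(1, 2)))))) = Add(Rational(-22, 29), Mul(-1, Mul(-7, Add(2, Rational(21, 10))))) = Add(Rational(-22, 29), Mul(-1, Mul(-7, Rational(41, 10)))) = Add(Rational(-22, 29), Mul(-1, Rational(-287, 10))) = Add(Rational(-22, 29), Rational(287, 10)) = Rational(8103, 290)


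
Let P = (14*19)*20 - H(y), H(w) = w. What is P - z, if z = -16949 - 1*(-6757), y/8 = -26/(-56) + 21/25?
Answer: 2712774/175 ≈ 15502.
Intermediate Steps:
y = 1826/175 (y = 8*(-26/(-56) + 21/25) = 8*(-26*(-1/56) + 21*(1/25)) = 8*(13/28 + 21/25) = 8*(913/700) = 1826/175 ≈ 10.434)
z = -10192 (z = -16949 + 6757 = -10192)
P = 929174/175 (P = (14*19)*20 - 1*1826/175 = 266*20 - 1826/175 = 5320 - 1826/175 = 929174/175 ≈ 5309.6)
P - z = 929174/175 - 1*(-10192) = 929174/175 + 10192 = 2712774/175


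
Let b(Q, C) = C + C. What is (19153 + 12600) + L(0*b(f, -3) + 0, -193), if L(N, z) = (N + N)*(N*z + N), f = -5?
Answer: 31753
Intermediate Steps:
b(Q, C) = 2*C
L(N, z) = 2*N*(N + N*z) (L(N, z) = (2*N)*(N + N*z) = 2*N*(N + N*z))
(19153 + 12600) + L(0*b(f, -3) + 0, -193) = (19153 + 12600) + 2*(0*(2*(-3)) + 0)²*(1 - 193) = 31753 + 2*(0*(-6) + 0)²*(-192) = 31753 + 2*(0 + 0)²*(-192) = 31753 + 2*0²*(-192) = 31753 + 2*0*(-192) = 31753 + 0 = 31753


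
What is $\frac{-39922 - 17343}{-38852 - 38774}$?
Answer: $\frac{57265}{77626} \approx 0.7377$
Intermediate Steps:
$\frac{-39922 - 17343}{-38852 - 38774} = - \frac{57265}{-77626} = \left(-57265\right) \left(- \frac{1}{77626}\right) = \frac{57265}{77626}$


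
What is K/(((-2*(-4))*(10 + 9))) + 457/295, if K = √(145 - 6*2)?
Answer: 457/295 + √133/152 ≈ 1.6250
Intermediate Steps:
K = √133 (K = √(145 - 12) = √133 ≈ 11.533)
K/(((-2*(-4))*(10 + 9))) + 457/295 = √133/(((-2*(-4))*(10 + 9))) + 457/295 = √133/((8*19)) + 457*(1/295) = √133/152 + 457/295 = 457/295 + √133/152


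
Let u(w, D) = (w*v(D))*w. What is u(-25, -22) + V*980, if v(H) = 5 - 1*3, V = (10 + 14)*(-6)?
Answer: -139870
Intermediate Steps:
V = -144 (V = 24*(-6) = -144)
v(H) = 2 (v(H) = 5 - 3 = 2)
u(w, D) = 2*w² (u(w, D) = (w*2)*w = (2*w)*w = 2*w²)
u(-25, -22) + V*980 = 2*(-25)² - 144*980 = 2*625 - 141120 = 1250 - 141120 = -139870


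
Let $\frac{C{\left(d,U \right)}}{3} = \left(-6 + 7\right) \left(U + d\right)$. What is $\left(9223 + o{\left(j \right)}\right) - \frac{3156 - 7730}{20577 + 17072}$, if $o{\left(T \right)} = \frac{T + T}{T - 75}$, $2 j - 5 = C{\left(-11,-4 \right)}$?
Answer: $\frac{6597885911}{715331} \approx 9223.5$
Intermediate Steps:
$C{\left(d,U \right)} = 3 U + 3 d$ ($C{\left(d,U \right)} = 3 \left(-6 + 7\right) \left(U + d\right) = 3 \cdot 1 \left(U + d\right) = 3 \left(U + d\right) = 3 U + 3 d$)
$j = -20$ ($j = \frac{5}{2} + \frac{3 \left(-4\right) + 3 \left(-11\right)}{2} = \frac{5}{2} + \frac{-12 - 33}{2} = \frac{5}{2} + \frac{1}{2} \left(-45\right) = \frac{5}{2} - \frac{45}{2} = -20$)
$o{\left(T \right)} = \frac{2 T}{-75 + T}$
$\left(9223 + o{\left(j \right)}\right) - \frac{3156 - 7730}{20577 + 17072} = \left(9223 + 2 \left(-20\right) \frac{1}{-75 - 20}\right) - \frac{3156 - 7730}{20577 + 17072} = \left(9223 + 2 \left(-20\right) \frac{1}{-95}\right) - - \frac{4574}{37649} = \left(9223 + 2 \left(-20\right) \left(- \frac{1}{95}\right)\right) - \left(-4574\right) \frac{1}{37649} = \left(9223 + \frac{8}{19}\right) - - \frac{4574}{37649} = \frac{175245}{19} + \frac{4574}{37649} = \frac{6597885911}{715331}$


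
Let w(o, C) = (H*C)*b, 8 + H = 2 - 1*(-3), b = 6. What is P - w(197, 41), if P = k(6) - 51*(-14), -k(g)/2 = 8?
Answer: 1436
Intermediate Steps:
k(g) = -16 (k(g) = -2*8 = -16)
H = -3 (H = -8 + (2 - 1*(-3)) = -8 + (2 + 3) = -8 + 5 = -3)
P = 698 (P = -16 - 51*(-14) = -16 + 714 = 698)
w(o, C) = -18*C (w(o, C) = -3*C*6 = -18*C)
P - w(197, 41) = 698 - (-18)*41 = 698 - 1*(-738) = 698 + 738 = 1436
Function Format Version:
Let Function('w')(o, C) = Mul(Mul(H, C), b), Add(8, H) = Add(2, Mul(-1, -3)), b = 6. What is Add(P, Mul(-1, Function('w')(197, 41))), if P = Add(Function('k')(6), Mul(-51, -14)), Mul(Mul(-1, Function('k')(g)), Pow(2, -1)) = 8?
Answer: 1436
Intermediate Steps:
Function('k')(g) = -16 (Function('k')(g) = Mul(-2, 8) = -16)
H = -3 (H = Add(-8, Add(2, Mul(-1, -3))) = Add(-8, Add(2, 3)) = Add(-8, 5) = -3)
P = 698 (P = Add(-16, Mul(-51, -14)) = Add(-16, 714) = 698)
Function('w')(o, C) = Mul(-18, C) (Function('w')(o, C) = Mul(Mul(-3, C), 6) = Mul(-18, C))
Add(P, Mul(-1, Function('w')(197, 41))) = Add(698, Mul(-1, Mul(-18, 41))) = Add(698, Mul(-1, -738)) = Add(698, 738) = 1436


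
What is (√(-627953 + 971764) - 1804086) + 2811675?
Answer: 1007589 + √343811 ≈ 1.0082e+6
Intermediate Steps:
(√(-627953 + 971764) - 1804086) + 2811675 = (√343811 - 1804086) + 2811675 = (-1804086 + √343811) + 2811675 = 1007589 + √343811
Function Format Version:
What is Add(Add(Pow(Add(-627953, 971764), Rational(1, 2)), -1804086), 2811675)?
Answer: Add(1007589, Pow(343811, Rational(1, 2))) ≈ 1.0082e+6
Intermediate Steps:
Add(Add(Pow(Add(-627953, 971764), Rational(1, 2)), -1804086), 2811675) = Add(Add(Pow(343811, Rational(1, 2)), -1804086), 2811675) = Add(Add(-1804086, Pow(343811, Rational(1, 2))), 2811675) = Add(1007589, Pow(343811, Rational(1, 2)))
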